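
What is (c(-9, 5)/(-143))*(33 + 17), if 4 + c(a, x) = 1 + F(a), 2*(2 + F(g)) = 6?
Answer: 100/143 ≈ 0.69930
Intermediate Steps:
F(g) = 1 (F(g) = -2 + (1/2)*6 = -2 + 3 = 1)
c(a, x) = -2 (c(a, x) = -4 + (1 + 1) = -4 + 2 = -2)
(c(-9, 5)/(-143))*(33 + 17) = (-2/(-143))*(33 + 17) = -2*(-1/143)*50 = (2/143)*50 = 100/143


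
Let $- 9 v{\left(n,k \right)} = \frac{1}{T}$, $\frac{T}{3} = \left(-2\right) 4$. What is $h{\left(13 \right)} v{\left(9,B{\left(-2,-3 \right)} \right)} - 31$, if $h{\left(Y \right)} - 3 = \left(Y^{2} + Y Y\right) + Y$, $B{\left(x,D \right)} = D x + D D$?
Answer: $- \frac{1057}{36} \approx -29.361$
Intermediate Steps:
$B{\left(x,D \right)} = D^{2} + D x$ ($B{\left(x,D \right)} = D x + D^{2} = D^{2} + D x$)
$T = -24$ ($T = 3 \left(\left(-2\right) 4\right) = 3 \left(-8\right) = -24$)
$h{\left(Y \right)} = 3 + Y + 2 Y^{2}$ ($h{\left(Y \right)} = 3 + \left(\left(Y^{2} + Y Y\right) + Y\right) = 3 + \left(\left(Y^{2} + Y^{2}\right) + Y\right) = 3 + \left(2 Y^{2} + Y\right) = 3 + \left(Y + 2 Y^{2}\right) = 3 + Y + 2 Y^{2}$)
$v{\left(n,k \right)} = \frac{1}{216}$ ($v{\left(n,k \right)} = - \frac{1}{9 \left(-24\right)} = \left(- \frac{1}{9}\right) \left(- \frac{1}{24}\right) = \frac{1}{216}$)
$h{\left(13 \right)} v{\left(9,B{\left(-2,-3 \right)} \right)} - 31 = \left(3 + 13 + 2 \cdot 13^{2}\right) \frac{1}{216} - 31 = \left(3 + 13 + 2 \cdot 169\right) \frac{1}{216} - 31 = \left(3 + 13 + 338\right) \frac{1}{216} - 31 = 354 \cdot \frac{1}{216} - 31 = \frac{59}{36} - 31 = - \frac{1057}{36}$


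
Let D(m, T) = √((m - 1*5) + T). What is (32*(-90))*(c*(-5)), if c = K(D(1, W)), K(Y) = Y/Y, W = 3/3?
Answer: 14400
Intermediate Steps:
W = 1 (W = 3*(⅓) = 1)
D(m, T) = √(-5 + T + m) (D(m, T) = √((m - 5) + T) = √((-5 + m) + T) = √(-5 + T + m))
K(Y) = 1
c = 1
(32*(-90))*(c*(-5)) = (32*(-90))*(1*(-5)) = -2880*(-5) = 14400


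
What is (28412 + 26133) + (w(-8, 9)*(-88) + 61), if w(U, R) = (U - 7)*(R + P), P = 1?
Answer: 67806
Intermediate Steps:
w(U, R) = (1 + R)*(-7 + U) (w(U, R) = (U - 7)*(R + 1) = (-7 + U)*(1 + R) = (1 + R)*(-7 + U))
(28412 + 26133) + (w(-8, 9)*(-88) + 61) = (28412 + 26133) + ((-7 - 8 - 7*9 + 9*(-8))*(-88) + 61) = 54545 + ((-7 - 8 - 63 - 72)*(-88) + 61) = 54545 + (-150*(-88) + 61) = 54545 + (13200 + 61) = 54545 + 13261 = 67806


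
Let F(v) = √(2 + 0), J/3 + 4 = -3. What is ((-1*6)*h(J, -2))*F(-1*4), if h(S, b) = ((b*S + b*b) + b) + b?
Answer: -252*√2 ≈ -356.38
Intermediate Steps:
J = -21 (J = -12 + 3*(-3) = -12 - 9 = -21)
F(v) = √2
h(S, b) = b² + 2*b + S*b (h(S, b) = ((S*b + b²) + b) + b = ((b² + S*b) + b) + b = (b + b² + S*b) + b = b² + 2*b + S*b)
((-1*6)*h(J, -2))*F(-1*4) = ((-1*6)*(-2*(2 - 21 - 2)))*√2 = (-(-12)*(-21))*√2 = (-6*42)*√2 = -252*√2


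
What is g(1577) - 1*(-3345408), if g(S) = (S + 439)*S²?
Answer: 5016994272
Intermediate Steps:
g(S) = S²*(439 + S) (g(S) = (439 + S)*S² = S²*(439 + S))
g(1577) - 1*(-3345408) = 1577²*(439 + 1577) - 1*(-3345408) = 2486929*2016 + 3345408 = 5013648864 + 3345408 = 5016994272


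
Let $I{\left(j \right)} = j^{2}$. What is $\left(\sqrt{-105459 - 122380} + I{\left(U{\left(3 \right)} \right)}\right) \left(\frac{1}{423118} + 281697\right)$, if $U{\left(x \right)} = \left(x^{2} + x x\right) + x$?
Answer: $\frac{52563262419927}{423118} + \frac{119191071247 i \sqrt{227839}}{423118} \approx 1.2423 \cdot 10^{8} + 1.3446 \cdot 10^{8} i$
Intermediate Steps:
$U{\left(x \right)} = x + 2 x^{2}$ ($U{\left(x \right)} = \left(x^{2} + x^{2}\right) + x = 2 x^{2} + x = x + 2 x^{2}$)
$\left(\sqrt{-105459 - 122380} + I{\left(U{\left(3 \right)} \right)}\right) \left(\frac{1}{423118} + 281697\right) = \left(\sqrt{-105459 - 122380} + \left(3 \left(1 + 2 \cdot 3\right)\right)^{2}\right) \left(\frac{1}{423118} + 281697\right) = \left(\sqrt{-227839} + \left(3 \left(1 + 6\right)\right)^{2}\right) \left(\frac{1}{423118} + 281697\right) = \left(i \sqrt{227839} + \left(3 \cdot 7\right)^{2}\right) \frac{119191071247}{423118} = \left(i \sqrt{227839} + 21^{2}\right) \frac{119191071247}{423118} = \left(i \sqrt{227839} + 441\right) \frac{119191071247}{423118} = \left(441 + i \sqrt{227839}\right) \frac{119191071247}{423118} = \frac{52563262419927}{423118} + \frac{119191071247 i \sqrt{227839}}{423118}$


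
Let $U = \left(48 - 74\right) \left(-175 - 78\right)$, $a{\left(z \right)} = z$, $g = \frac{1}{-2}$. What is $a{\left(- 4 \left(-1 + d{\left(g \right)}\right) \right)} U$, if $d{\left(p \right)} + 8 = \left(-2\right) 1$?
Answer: $289432$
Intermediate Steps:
$g = - \frac{1}{2} \approx -0.5$
$d{\left(p \right)} = -10$ ($d{\left(p \right)} = -8 - 2 = -10$)
$U = 6578$ ($U = \left(-26\right) \left(-253\right) = 6578$)
$a{\left(- 4 \left(-1 + d{\left(g \right)}\right) \right)} U = - 4 \left(-1 - 10\right) 6578 = \left(-4\right) \left(-11\right) 6578 = 44 \cdot 6578 = 289432$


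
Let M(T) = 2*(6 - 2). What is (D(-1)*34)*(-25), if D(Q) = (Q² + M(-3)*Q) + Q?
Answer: 6800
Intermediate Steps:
M(T) = 8 (M(T) = 2*4 = 8)
D(Q) = Q² + 9*Q (D(Q) = (Q² + 8*Q) + Q = Q² + 9*Q)
(D(-1)*34)*(-25) = (-(9 - 1)*34)*(-25) = (-1*8*34)*(-25) = -8*34*(-25) = -272*(-25) = 6800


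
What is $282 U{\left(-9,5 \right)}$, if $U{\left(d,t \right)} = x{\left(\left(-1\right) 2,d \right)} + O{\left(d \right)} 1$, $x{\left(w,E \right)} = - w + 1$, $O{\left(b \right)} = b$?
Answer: $-1692$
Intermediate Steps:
$x{\left(w,E \right)} = 1 - w$
$U{\left(d,t \right)} = 3 + d$ ($U{\left(d,t \right)} = \left(1 - \left(-1\right) 2\right) + d 1 = \left(1 - -2\right) + d = \left(1 + 2\right) + d = 3 + d$)
$282 U{\left(-9,5 \right)} = 282 \left(3 - 9\right) = 282 \left(-6\right) = -1692$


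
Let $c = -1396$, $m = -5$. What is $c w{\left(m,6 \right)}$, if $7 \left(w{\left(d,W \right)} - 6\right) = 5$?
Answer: $- \frac{65612}{7} \approx -9373.1$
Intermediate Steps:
$w{\left(d,W \right)} = \frac{47}{7}$ ($w{\left(d,W \right)} = 6 + \frac{1}{7} \cdot 5 = 6 + \frac{5}{7} = \frac{47}{7}$)
$c w{\left(m,6 \right)} = \left(-1396\right) \frac{47}{7} = - \frac{65612}{7}$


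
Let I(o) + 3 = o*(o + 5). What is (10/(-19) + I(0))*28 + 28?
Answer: -1344/19 ≈ -70.737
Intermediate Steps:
I(o) = -3 + o*(5 + o) (I(o) = -3 + o*(o + 5) = -3 + o*(5 + o))
(10/(-19) + I(0))*28 + 28 = (10/(-19) + (-3 + 0² + 5*0))*28 + 28 = (10*(-1/19) + (-3 + 0 + 0))*28 + 28 = (-10/19 - 3)*28 + 28 = -67/19*28 + 28 = -1876/19 + 28 = -1344/19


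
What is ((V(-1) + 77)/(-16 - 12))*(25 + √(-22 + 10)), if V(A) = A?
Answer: -475/7 - 38*I*√3/7 ≈ -67.857 - 9.4026*I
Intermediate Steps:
((V(-1) + 77)/(-16 - 12))*(25 + √(-22 + 10)) = ((-1 + 77)/(-16 - 12))*(25 + √(-22 + 10)) = (76/(-28))*(25 + √(-12)) = (76*(-1/28))*(25 + 2*I*√3) = -19*(25 + 2*I*√3)/7 = -475/7 - 38*I*√3/7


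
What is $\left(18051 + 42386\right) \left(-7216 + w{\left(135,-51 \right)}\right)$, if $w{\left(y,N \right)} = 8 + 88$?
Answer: $-430311440$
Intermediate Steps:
$w{\left(y,N \right)} = 96$
$\left(18051 + 42386\right) \left(-7216 + w{\left(135,-51 \right)}\right) = \left(18051 + 42386\right) \left(-7216 + 96\right) = 60437 \left(-7120\right) = -430311440$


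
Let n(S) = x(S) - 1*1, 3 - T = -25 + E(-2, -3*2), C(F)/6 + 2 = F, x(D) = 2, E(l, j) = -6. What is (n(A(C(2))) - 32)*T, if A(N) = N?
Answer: -1054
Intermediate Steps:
C(F) = -12 + 6*F
T = 34 (T = 3 - (-25 - 6) = 3 - 1*(-31) = 3 + 31 = 34)
n(S) = 1 (n(S) = 2 - 1*1 = 2 - 1 = 1)
(n(A(C(2))) - 32)*T = (1 - 32)*34 = -31*34 = -1054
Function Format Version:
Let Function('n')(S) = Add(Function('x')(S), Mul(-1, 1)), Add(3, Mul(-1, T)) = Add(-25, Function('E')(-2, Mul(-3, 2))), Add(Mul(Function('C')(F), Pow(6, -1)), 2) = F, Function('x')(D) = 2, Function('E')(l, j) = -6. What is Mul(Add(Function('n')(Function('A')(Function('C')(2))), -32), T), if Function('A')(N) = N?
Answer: -1054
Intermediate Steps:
Function('C')(F) = Add(-12, Mul(6, F))
T = 34 (T = Add(3, Mul(-1, Add(-25, -6))) = Add(3, Mul(-1, -31)) = Add(3, 31) = 34)
Function('n')(S) = 1 (Function('n')(S) = Add(2, Mul(-1, 1)) = Add(2, -1) = 1)
Mul(Add(Function('n')(Function('A')(Function('C')(2))), -32), T) = Mul(Add(1, -32), 34) = Mul(-31, 34) = -1054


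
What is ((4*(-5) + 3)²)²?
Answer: 83521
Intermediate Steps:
((4*(-5) + 3)²)² = ((-20 + 3)²)² = ((-17)²)² = 289² = 83521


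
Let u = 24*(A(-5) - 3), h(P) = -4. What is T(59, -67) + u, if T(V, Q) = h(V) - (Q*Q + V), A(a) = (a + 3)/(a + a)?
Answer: -23096/5 ≈ -4619.2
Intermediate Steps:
A(a) = (3 + a)/(2*a) (A(a) = (3 + a)/((2*a)) = (3 + a)*(1/(2*a)) = (3 + a)/(2*a))
u = -336/5 (u = 24*((½)*(3 - 5)/(-5) - 3) = 24*((½)*(-⅕)*(-2) - 3) = 24*(⅕ - 3) = 24*(-14/5) = -336/5 ≈ -67.200)
T(V, Q) = -4 - V - Q² (T(V, Q) = -4 - (Q*Q + V) = -4 - (Q² + V) = -4 - (V + Q²) = -4 + (-V - Q²) = -4 - V - Q²)
T(59, -67) + u = (-4 - 1*59 - 1*(-67)²) - 336/5 = (-4 - 59 - 1*4489) - 336/5 = (-4 - 59 - 4489) - 336/5 = -4552 - 336/5 = -23096/5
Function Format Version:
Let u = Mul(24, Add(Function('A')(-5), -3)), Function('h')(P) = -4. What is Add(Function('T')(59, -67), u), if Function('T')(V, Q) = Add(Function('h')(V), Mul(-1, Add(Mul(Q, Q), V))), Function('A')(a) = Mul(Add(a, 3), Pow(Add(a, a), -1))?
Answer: Rational(-23096, 5) ≈ -4619.2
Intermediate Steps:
Function('A')(a) = Mul(Rational(1, 2), Pow(a, -1), Add(3, a)) (Function('A')(a) = Mul(Add(3, a), Pow(Mul(2, a), -1)) = Mul(Add(3, a), Mul(Rational(1, 2), Pow(a, -1))) = Mul(Rational(1, 2), Pow(a, -1), Add(3, a)))
u = Rational(-336, 5) (u = Mul(24, Add(Mul(Rational(1, 2), Pow(-5, -1), Add(3, -5)), -3)) = Mul(24, Add(Mul(Rational(1, 2), Rational(-1, 5), -2), -3)) = Mul(24, Add(Rational(1, 5), -3)) = Mul(24, Rational(-14, 5)) = Rational(-336, 5) ≈ -67.200)
Function('T')(V, Q) = Add(-4, Mul(-1, V), Mul(-1, Pow(Q, 2))) (Function('T')(V, Q) = Add(-4, Mul(-1, Add(Mul(Q, Q), V))) = Add(-4, Mul(-1, Add(Pow(Q, 2), V))) = Add(-4, Mul(-1, Add(V, Pow(Q, 2)))) = Add(-4, Add(Mul(-1, V), Mul(-1, Pow(Q, 2)))) = Add(-4, Mul(-1, V), Mul(-1, Pow(Q, 2))))
Add(Function('T')(59, -67), u) = Add(Add(-4, Mul(-1, 59), Mul(-1, Pow(-67, 2))), Rational(-336, 5)) = Add(Add(-4, -59, Mul(-1, 4489)), Rational(-336, 5)) = Add(Add(-4, -59, -4489), Rational(-336, 5)) = Add(-4552, Rational(-336, 5)) = Rational(-23096, 5)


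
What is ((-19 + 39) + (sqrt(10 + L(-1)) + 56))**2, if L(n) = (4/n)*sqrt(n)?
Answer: (76 + sqrt(2)*sqrt(5 - 2*I))**2 ≈ 6275.8 - 98.33*I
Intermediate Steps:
L(n) = 4/sqrt(n)
((-19 + 39) + (sqrt(10 + L(-1)) + 56))**2 = ((-19 + 39) + (sqrt(10 + 4/sqrt(-1)) + 56))**2 = (20 + (sqrt(10 + 4*(-I)) + 56))**2 = (20 + (sqrt(10 - 4*I) + 56))**2 = (20 + (56 + sqrt(10 - 4*I)))**2 = (76 + sqrt(10 - 4*I))**2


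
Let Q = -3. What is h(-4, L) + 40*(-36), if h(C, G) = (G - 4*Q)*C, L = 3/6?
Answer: -1490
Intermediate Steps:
L = ½ (L = 3*(⅙) = ½ ≈ 0.50000)
h(C, G) = C*(12 + G) (h(C, G) = (G - 4*(-3))*C = (G + 12)*C = (12 + G)*C = C*(12 + G))
h(-4, L) + 40*(-36) = -4*(12 + ½) + 40*(-36) = -4*25/2 - 1440 = -50 - 1440 = -1490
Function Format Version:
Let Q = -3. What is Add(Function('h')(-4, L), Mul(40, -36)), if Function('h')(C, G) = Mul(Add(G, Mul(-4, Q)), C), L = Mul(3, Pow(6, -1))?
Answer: -1490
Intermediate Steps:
L = Rational(1, 2) (L = Mul(3, Rational(1, 6)) = Rational(1, 2) ≈ 0.50000)
Function('h')(C, G) = Mul(C, Add(12, G)) (Function('h')(C, G) = Mul(Add(G, Mul(-4, -3)), C) = Mul(Add(G, 12), C) = Mul(Add(12, G), C) = Mul(C, Add(12, G)))
Add(Function('h')(-4, L), Mul(40, -36)) = Add(Mul(-4, Add(12, Rational(1, 2))), Mul(40, -36)) = Add(Mul(-4, Rational(25, 2)), -1440) = Add(-50, -1440) = -1490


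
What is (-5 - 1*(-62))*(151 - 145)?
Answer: 342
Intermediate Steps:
(-5 - 1*(-62))*(151 - 145) = (-5 + 62)*6 = 57*6 = 342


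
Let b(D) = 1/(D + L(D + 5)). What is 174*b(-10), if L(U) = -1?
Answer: -174/11 ≈ -15.818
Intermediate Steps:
b(D) = 1/(-1 + D) (b(D) = 1/(D - 1) = 1/(-1 + D))
174*b(-10) = 174/(-1 - 10) = 174/(-11) = 174*(-1/11) = -174/11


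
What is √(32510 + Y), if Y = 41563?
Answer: √74073 ≈ 272.16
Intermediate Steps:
√(32510 + Y) = √(32510 + 41563) = √74073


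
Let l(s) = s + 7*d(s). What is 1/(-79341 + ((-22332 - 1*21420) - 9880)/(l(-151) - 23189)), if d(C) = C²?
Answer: -136267/10811613679 ≈ -1.2604e-5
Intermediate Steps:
l(s) = s + 7*s²
1/(-79341 + ((-22332 - 1*21420) - 9880)/(l(-151) - 23189)) = 1/(-79341 + ((-22332 - 1*21420) - 9880)/(-151*(1 + 7*(-151)) - 23189)) = 1/(-79341 + ((-22332 - 21420) - 9880)/(-151*(1 - 1057) - 23189)) = 1/(-79341 + (-43752 - 9880)/(-151*(-1056) - 23189)) = 1/(-79341 - 53632/(159456 - 23189)) = 1/(-79341 - 53632/136267) = 1/(-10811613679/136267) = -136267/10811613679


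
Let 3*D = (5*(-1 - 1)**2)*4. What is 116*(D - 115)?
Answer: -30740/3 ≈ -10247.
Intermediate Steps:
D = 80/3 (D = ((5*(-1 - 1)**2)*4)/3 = ((5*(-2)**2)*4)/3 = ((5*4)*4)/3 = (20*4)/3 = (1/3)*80 = 80/3 ≈ 26.667)
116*(D - 115) = 116*(80/3 - 115) = 116*(-265/3) = -30740/3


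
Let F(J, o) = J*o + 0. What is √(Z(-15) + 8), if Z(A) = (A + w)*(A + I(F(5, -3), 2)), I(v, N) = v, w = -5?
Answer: 4*√38 ≈ 24.658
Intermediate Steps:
F(J, o) = J*o
Z(A) = (-15 + A)*(-5 + A) (Z(A) = (A - 5)*(A + 5*(-3)) = (-5 + A)*(A - 15) = (-5 + A)*(-15 + A) = (-15 + A)*(-5 + A))
√(Z(-15) + 8) = √((75 + (-15)² - 20*(-15)) + 8) = √((75 + 225 + 300) + 8) = √(600 + 8) = √608 = 4*√38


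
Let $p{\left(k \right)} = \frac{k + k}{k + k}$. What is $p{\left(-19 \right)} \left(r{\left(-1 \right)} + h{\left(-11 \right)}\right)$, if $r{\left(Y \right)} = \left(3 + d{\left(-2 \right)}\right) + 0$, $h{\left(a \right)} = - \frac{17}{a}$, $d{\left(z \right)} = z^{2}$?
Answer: $\frac{94}{11} \approx 8.5455$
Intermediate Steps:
$p{\left(k \right)} = 1$ ($p{\left(k \right)} = \frac{2 k}{2 k} = 2 k \frac{1}{2 k} = 1$)
$r{\left(Y \right)} = 7$ ($r{\left(Y \right)} = \left(3 + \left(-2\right)^{2}\right) + 0 = \left(3 + 4\right) + 0 = 7 + 0 = 7$)
$p{\left(-19 \right)} \left(r{\left(-1 \right)} + h{\left(-11 \right)}\right) = 1 \left(7 - \frac{17}{-11}\right) = 1 \left(7 - - \frac{17}{11}\right) = 1 \left(7 + \frac{17}{11}\right) = 1 \cdot \frac{94}{11} = \frac{94}{11}$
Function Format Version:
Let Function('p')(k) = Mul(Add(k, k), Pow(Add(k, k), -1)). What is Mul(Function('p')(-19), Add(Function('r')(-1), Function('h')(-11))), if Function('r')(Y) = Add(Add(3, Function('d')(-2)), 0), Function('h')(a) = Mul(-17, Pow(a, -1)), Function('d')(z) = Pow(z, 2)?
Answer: Rational(94, 11) ≈ 8.5455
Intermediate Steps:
Function('p')(k) = 1 (Function('p')(k) = Mul(Mul(2, k), Pow(Mul(2, k), -1)) = Mul(Mul(2, k), Mul(Rational(1, 2), Pow(k, -1))) = 1)
Function('r')(Y) = 7 (Function('r')(Y) = Add(Add(3, Pow(-2, 2)), 0) = Add(Add(3, 4), 0) = Add(7, 0) = 7)
Mul(Function('p')(-19), Add(Function('r')(-1), Function('h')(-11))) = Mul(1, Add(7, Mul(-17, Pow(-11, -1)))) = Mul(1, Add(7, Mul(-17, Rational(-1, 11)))) = Mul(1, Add(7, Rational(17, 11))) = Mul(1, Rational(94, 11)) = Rational(94, 11)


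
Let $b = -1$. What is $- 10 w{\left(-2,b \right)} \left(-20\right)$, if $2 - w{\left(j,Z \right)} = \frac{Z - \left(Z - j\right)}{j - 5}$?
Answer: $\frac{2400}{7} \approx 342.86$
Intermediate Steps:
$w{\left(j,Z \right)} = 2 - \frac{j}{-5 + j}$ ($w{\left(j,Z \right)} = 2 - \frac{Z - \left(Z - j\right)}{j - 5} = 2 - \frac{j}{-5 + j}$)
$- 10 w{\left(-2,b \right)} \left(-20\right) = - 10 \frac{-10 - 2}{-5 - 2} \left(-20\right) = - 10 \frac{1}{-7} \left(-12\right) \left(-20\right) = - 10 \left(\left(- \frac{1}{7}\right) \left(-12\right)\right) \left(-20\right) = \left(-10\right) \frac{12}{7} \left(-20\right) = \left(- \frac{120}{7}\right) \left(-20\right) = \frac{2400}{7}$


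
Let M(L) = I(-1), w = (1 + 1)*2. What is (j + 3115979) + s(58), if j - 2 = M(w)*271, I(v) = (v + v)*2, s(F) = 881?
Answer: 3115778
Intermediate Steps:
w = 4 (w = 2*2 = 4)
I(v) = 4*v (I(v) = (2*v)*2 = 4*v)
M(L) = -4 (M(L) = 4*(-1) = -4)
j = -1082 (j = 2 - 4*271 = 2 - 1084 = -1082)
(j + 3115979) + s(58) = (-1082 + 3115979) + 881 = 3114897 + 881 = 3115778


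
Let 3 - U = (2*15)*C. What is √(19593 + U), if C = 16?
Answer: 18*√59 ≈ 138.26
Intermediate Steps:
U = -477 (U = 3 - 2*15*16 = 3 - 30*16 = 3 - 1*480 = 3 - 480 = -477)
√(19593 + U) = √(19593 - 477) = √19116 = 18*√59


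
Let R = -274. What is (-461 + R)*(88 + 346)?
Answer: -318990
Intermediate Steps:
(-461 + R)*(88 + 346) = (-461 - 274)*(88 + 346) = -735*434 = -318990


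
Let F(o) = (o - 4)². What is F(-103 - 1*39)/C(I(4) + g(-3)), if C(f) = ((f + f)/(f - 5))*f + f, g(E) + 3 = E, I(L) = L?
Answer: -74606/11 ≈ -6782.4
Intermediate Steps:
g(E) = -3 + E
C(f) = f + 2*f²/(-5 + f) (C(f) = ((2*f)/(-5 + f))*f + f = (2*f/(-5 + f))*f + f = 2*f²/(-5 + f) + f = f + 2*f²/(-5 + f))
F(o) = (-4 + o)²
F(-103 - 1*39)/C(I(4) + g(-3)) = (-4 + (-103 - 1*39))²/(((4 + (-3 - 3))*(-5 + 3*(4 + (-3 - 3)))/(-5 + (4 + (-3 - 3))))) = (-4 + (-103 - 39))²/(((4 - 6)*(-5 + 3*(4 - 6))/(-5 + (4 - 6)))) = (-4 - 142)²/((-2*(-5 + 3*(-2))/(-5 - 2))) = (-146)²/((-2*(-5 - 6)/(-7))) = 21316/((-2*(-⅐)*(-11))) = 21316/(-22/7) = 21316*(-7/22) = -74606/11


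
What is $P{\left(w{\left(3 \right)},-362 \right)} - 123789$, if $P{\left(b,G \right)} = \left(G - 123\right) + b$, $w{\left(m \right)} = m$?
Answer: $-124271$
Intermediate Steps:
$P{\left(b,G \right)} = -123 + G + b$ ($P{\left(b,G \right)} = \left(G - 123\right) + b = \left(-123 + G\right) + b = -123 + G + b$)
$P{\left(w{\left(3 \right)},-362 \right)} - 123789 = \left(-123 - 362 + 3\right) - 123789 = -482 - 123789 = -124271$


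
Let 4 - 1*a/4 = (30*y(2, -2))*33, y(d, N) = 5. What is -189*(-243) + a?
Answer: 26143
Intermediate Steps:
a = -19784 (a = 16 - 4*30*5*33 = 16 - 600*33 = 16 - 4*4950 = 16 - 19800 = -19784)
-189*(-243) + a = -189*(-243) - 19784 = 45927 - 19784 = 26143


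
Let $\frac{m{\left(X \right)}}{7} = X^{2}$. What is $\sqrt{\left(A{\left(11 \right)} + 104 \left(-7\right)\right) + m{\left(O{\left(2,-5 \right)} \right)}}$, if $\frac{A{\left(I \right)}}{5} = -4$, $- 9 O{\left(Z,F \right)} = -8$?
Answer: $\frac{2 i \sqrt{15035}}{9} \approx 27.248 i$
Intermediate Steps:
$O{\left(Z,F \right)} = \frac{8}{9}$ ($O{\left(Z,F \right)} = \left(- \frac{1}{9}\right) \left(-8\right) = \frac{8}{9}$)
$A{\left(I \right)} = -20$ ($A{\left(I \right)} = 5 \left(-4\right) = -20$)
$m{\left(X \right)} = 7 X^{2}$
$\sqrt{\left(A{\left(11 \right)} + 104 \left(-7\right)\right) + m{\left(O{\left(2,-5 \right)} \right)}} = \sqrt{\left(-20 + 104 \left(-7\right)\right) + 7 \left(\frac{8}{9}\right)^{2}} = \sqrt{\left(-20 - 728\right) + 7 \cdot \frac{64}{81}} = \sqrt{-748 + \frac{448}{81}} = \sqrt{- \frac{60140}{81}} = \frac{2 i \sqrt{15035}}{9}$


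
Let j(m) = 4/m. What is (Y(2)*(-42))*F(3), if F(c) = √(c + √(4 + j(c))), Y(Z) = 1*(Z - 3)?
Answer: 14*√(27 + 12*√3) ≈ 96.777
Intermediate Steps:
Y(Z) = -3 + Z (Y(Z) = 1*(-3 + Z) = -3 + Z)
F(c) = √(c + √(4 + 4/c))
(Y(2)*(-42))*F(3) = ((-3 + 2)*(-42))*√(3 + 2*√((1 + 3)/3)) = (-1*(-42))*√(3 + 2*√((⅓)*4)) = 42*√(3 + 2*√(4/3)) = 42*√(3 + 2*(2*√3/3)) = 42*√(3 + 4*√3/3)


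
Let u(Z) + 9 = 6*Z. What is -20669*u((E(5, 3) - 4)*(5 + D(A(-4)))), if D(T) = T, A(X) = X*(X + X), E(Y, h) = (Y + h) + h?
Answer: -31933605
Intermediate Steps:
E(Y, h) = Y + 2*h
A(X) = 2*X**2 (A(X) = X*(2*X) = 2*X**2)
u(Z) = -9 + 6*Z
-20669*u((E(5, 3) - 4)*(5 + D(A(-4)))) = -20669*(-9 + 6*(((5 + 2*3) - 4)*(5 + 2*(-4)**2))) = -20669*(-9 + 6*(((5 + 6) - 4)*(5 + 2*16))) = -20669*(-9 + 6*((11 - 4)*(5 + 32))) = -20669*(-9 + 6*(7*37)) = -20669*(-9 + 6*259) = -20669*(-9 + 1554) = -20669*1545 = -31933605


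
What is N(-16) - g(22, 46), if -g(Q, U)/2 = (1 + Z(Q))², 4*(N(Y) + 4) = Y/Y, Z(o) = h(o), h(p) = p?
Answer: 4217/4 ≈ 1054.3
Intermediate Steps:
Z(o) = o
N(Y) = -15/4 (N(Y) = -4 + (Y/Y)/4 = -4 + (¼)*1 = -4 + ¼ = -15/4)
g(Q, U) = -2*(1 + Q)²
N(-16) - g(22, 46) = -15/4 - (-2)*(1 + 22)² = -15/4 - (-2)*23² = -15/4 - (-2)*529 = -15/4 - 1*(-1058) = -15/4 + 1058 = 4217/4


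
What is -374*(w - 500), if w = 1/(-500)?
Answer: 46750187/250 ≈ 1.8700e+5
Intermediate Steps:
w = -1/500 ≈ -0.0020000
-374*(w - 500) = -374*(-1/500 - 500) = -374*(-250001/500) = 46750187/250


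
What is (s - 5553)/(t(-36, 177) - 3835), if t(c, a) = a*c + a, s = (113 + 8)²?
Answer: -4544/5015 ≈ -0.90608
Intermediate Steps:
s = 14641 (s = 121² = 14641)
t(c, a) = a + a*c
(s - 5553)/(t(-36, 177) - 3835) = (14641 - 5553)/(177*(1 - 36) - 3835) = 9088/(177*(-35) - 3835) = 9088/(-6195 - 3835) = 9088/(-10030) = 9088*(-1/10030) = -4544/5015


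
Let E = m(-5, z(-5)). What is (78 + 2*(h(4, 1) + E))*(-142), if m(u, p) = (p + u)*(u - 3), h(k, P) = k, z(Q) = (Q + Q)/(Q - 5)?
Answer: -21300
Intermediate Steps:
z(Q) = 2*Q/(-5 + Q) (z(Q) = (2*Q)/(-5 + Q) = 2*Q/(-5 + Q))
m(u, p) = (-3 + u)*(p + u) (m(u, p) = (p + u)*(-3 + u) = (-3 + u)*(p + u))
E = 32 (E = (-5)**2 - 6*(-5)/(-5 - 5) - 3*(-5) + (2*(-5)/(-5 - 5))*(-5) = 25 - 6*(-5)/(-10) + 15 + (2*(-5)/(-10))*(-5) = 25 - 6*(-5)*(-1)/10 + 15 + (2*(-5)*(-1/10))*(-5) = 25 - 3*1 + 15 + 1*(-5) = 25 - 3 + 15 - 5 = 32)
(78 + 2*(h(4, 1) + E))*(-142) = (78 + 2*(4 + 32))*(-142) = (78 + 2*36)*(-142) = (78 + 72)*(-142) = 150*(-142) = -21300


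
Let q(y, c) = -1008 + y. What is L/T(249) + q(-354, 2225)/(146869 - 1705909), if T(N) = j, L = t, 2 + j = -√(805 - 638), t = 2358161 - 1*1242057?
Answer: 580016963721/42353920 - 1116104*√167/163 ≈ -74792.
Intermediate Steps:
t = 1116104 (t = 2358161 - 1242057 = 1116104)
j = -2 - √167 (j = -2 - √(805 - 638) = -2 - √167 ≈ -14.923)
L = 1116104
T(N) = -2 - √167
L/T(249) + q(-354, 2225)/(146869 - 1705909) = 1116104/(-2 - √167) + (-1008 - 354)/(146869 - 1705909) = 1116104/(-2 - √167) - 1362/(-1559040) = 1116104/(-2 - √167) - 1362*(-1/1559040) = 1116104/(-2 - √167) + 227/259840 = 227/259840 + 1116104/(-2 - √167)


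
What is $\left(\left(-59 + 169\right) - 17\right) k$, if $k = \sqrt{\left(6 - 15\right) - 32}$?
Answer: $93 i \sqrt{41} \approx 595.49 i$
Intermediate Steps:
$k = i \sqrt{41}$ ($k = \sqrt{\left(6 - 15\right) - 32} = \sqrt{-9 - 32} = \sqrt{-41} = i \sqrt{41} \approx 6.4031 i$)
$\left(\left(-59 + 169\right) - 17\right) k = \left(\left(-59 + 169\right) - 17\right) i \sqrt{41} = \left(110 - 17\right) i \sqrt{41} = 93 i \sqrt{41}$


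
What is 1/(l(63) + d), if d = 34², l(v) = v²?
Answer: 1/5125 ≈ 0.00019512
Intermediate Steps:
d = 1156
1/(l(63) + d) = 1/(63² + 1156) = 1/(3969 + 1156) = 1/5125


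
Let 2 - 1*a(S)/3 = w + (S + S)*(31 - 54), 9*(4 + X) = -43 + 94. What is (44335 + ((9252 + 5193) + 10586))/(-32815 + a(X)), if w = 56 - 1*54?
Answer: -69366/32585 ≈ -2.1288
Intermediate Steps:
X = 5/3 (X = -4 + (-43 + 94)/9 = -4 + (⅑)*51 = -4 + 17/3 = 5/3 ≈ 1.6667)
w = 2 (w = 56 - 54 = 2)
a(S) = 138*S (a(S) = 6 - 3*(2 + (S + S)*(31 - 54)) = 6 - 3*(2 + (2*S)*(-23)) = 6 - 3*(2 - 46*S) = 6 + (-6 + 138*S) = 138*S)
(44335 + ((9252 + 5193) + 10586))/(-32815 + a(X)) = (44335 + ((9252 + 5193) + 10586))/(-32815 + 138*(5/3)) = (44335 + (14445 + 10586))/(-32815 + 230) = (44335 + 25031)/(-32585) = 69366*(-1/32585) = -69366/32585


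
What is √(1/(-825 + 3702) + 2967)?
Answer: 2*√6139561155/2877 ≈ 54.470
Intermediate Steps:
√(1/(-825 + 3702) + 2967) = √(1/2877 + 2967) = √(8536060/2877) = 2*√6139561155/2877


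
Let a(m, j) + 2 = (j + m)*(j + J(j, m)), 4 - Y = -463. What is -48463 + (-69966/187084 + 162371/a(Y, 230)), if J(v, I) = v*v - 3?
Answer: -167868150399033211/3463815079214 ≈ -48463.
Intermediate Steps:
J(v, I) = -3 + v² (J(v, I) = v² - 3 = -3 + v²)
Y = 467 (Y = 4 - 1*(-463) = 4 + 463 = 467)
a(m, j) = -2 + (j + m)*(-3 + j + j²) (a(m, j) = -2 + (j + m)*(j + (-3 + j²)) = -2 + (j + m)*(-3 + j + j²))
-48463 + (-69966/187084 + 162371/a(Y, 230)) = -48463 + (-69966/187084 + 162371/(-2 + 230² + 230*467 + 230*(-3 + 230²) + 467*(-3 + 230²))) = -48463 + (-69966*1/187084 + 162371/(-2 + 52900 + 107410 + 230*(-3 + 52900) + 467*(-3 + 52900))) = -48463 + (-34983/93542 + 162371/(-2 + 52900 + 107410 + 230*52897 + 467*52897)) = -48463 + (-34983/93542 + 162371/(-2 + 52900 + 107410 + 12166310 + 24702899)) = -48463 + (-34983/93542 + 162371/37029517) = -48463 - 1280215085129/3463815079214 = -167868150399033211/3463815079214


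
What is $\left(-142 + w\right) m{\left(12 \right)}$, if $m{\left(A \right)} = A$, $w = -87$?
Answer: $-2748$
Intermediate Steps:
$\left(-142 + w\right) m{\left(12 \right)} = \left(-142 - 87\right) 12 = \left(-229\right) 12 = -2748$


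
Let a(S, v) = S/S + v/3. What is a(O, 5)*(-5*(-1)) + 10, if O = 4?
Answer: 70/3 ≈ 23.333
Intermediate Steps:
a(S, v) = 1 + v/3 (a(S, v) = 1 + v*(⅓) = 1 + v/3)
a(O, 5)*(-5*(-1)) + 10 = (1 + (⅓)*5)*(-5*(-1)) + 10 = (1 + 5/3)*5 + 10 = (8/3)*5 + 10 = 40/3 + 10 = 70/3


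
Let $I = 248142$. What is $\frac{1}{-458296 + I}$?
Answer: $- \frac{1}{210154} \approx -4.7584 \cdot 10^{-6}$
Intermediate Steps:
$\frac{1}{-458296 + I} = \frac{1}{-458296 + 248142} = \frac{1}{-210154} = - \frac{1}{210154}$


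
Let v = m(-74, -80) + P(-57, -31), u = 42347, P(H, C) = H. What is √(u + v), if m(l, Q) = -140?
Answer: 5*√1686 ≈ 205.30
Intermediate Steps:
v = -197 (v = -140 - 57 = -197)
√(u + v) = √(42347 - 197) = √42150 = 5*√1686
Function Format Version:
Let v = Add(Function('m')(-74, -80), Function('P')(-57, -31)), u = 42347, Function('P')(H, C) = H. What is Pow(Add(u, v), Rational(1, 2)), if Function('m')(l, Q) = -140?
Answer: Mul(5, Pow(1686, Rational(1, 2))) ≈ 205.30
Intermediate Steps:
v = -197 (v = Add(-140, -57) = -197)
Pow(Add(u, v), Rational(1, 2)) = Pow(Add(42347, -197), Rational(1, 2)) = Pow(42150, Rational(1, 2)) = Mul(5, Pow(1686, Rational(1, 2)))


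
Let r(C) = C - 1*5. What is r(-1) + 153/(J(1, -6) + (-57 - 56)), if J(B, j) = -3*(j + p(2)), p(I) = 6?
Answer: -831/113 ≈ -7.3540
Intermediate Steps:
J(B, j) = -18 - 3*j (J(B, j) = -3*(j + 6) = -3*(6 + j) = -18 - 3*j)
r(C) = -5 + C (r(C) = C - 5 = -5 + C)
r(-1) + 153/(J(1, -6) + (-57 - 56)) = (-5 - 1) + 153/((-18 - 3*(-6)) + (-57 - 56)) = -6 + 153/((-18 + 18) - 113) = -6 + 153/(0 - 113) = -6 + 153/(-113) = -6 + 153*(-1/113) = -6 - 153/113 = -831/113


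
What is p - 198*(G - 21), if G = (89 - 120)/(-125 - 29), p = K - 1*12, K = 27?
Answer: 28932/7 ≈ 4133.1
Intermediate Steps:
p = 15 (p = 27 - 1*12 = 27 - 12 = 15)
G = 31/154 (G = -31/(-154) = -31*(-1/154) = 31/154 ≈ 0.20130)
p - 198*(G - 21) = 15 - 198*(31/154 - 21) = 15 - 198*(-3203/154) = 15 + 28827/7 = 28932/7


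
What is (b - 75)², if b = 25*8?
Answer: 15625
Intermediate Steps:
b = 200
(b - 75)² = (200 - 75)² = 125² = 15625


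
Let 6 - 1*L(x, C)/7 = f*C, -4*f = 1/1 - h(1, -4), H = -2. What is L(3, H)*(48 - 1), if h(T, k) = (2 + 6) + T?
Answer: 3290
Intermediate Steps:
h(T, k) = 8 + T
f = 2 (f = -(1/1 - (8 + 1))/4 = -(1 - 1*9)/4 = -(1 - 9)/4 = -¼*(-8) = 2)
L(x, C) = 42 - 14*C
L(3, H)*(48 - 1) = (42 - 14*(-2))*(48 - 1) = (42 + 28)*47 = 70*47 = 3290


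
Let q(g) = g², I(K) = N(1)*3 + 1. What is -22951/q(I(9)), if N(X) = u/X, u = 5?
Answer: -22951/256 ≈ -89.652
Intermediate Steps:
N(X) = 5/X
I(K) = 16 (I(K) = (5/1)*3 + 1 = (5*1)*3 + 1 = 5*3 + 1 = 15 + 1 = 16)
-22951/q(I(9)) = -22951/(16²) = -22951/256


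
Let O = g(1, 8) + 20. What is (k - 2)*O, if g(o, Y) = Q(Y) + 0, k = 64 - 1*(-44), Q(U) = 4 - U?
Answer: 1696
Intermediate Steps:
k = 108 (k = 64 + 44 = 108)
g(o, Y) = 4 - Y (g(o, Y) = (4 - Y) + 0 = 4 - Y)
O = 16 (O = (4 - 1*8) + 20 = (4 - 8) + 20 = -4 + 20 = 16)
(k - 2)*O = (108 - 2)*16 = 106*16 = 1696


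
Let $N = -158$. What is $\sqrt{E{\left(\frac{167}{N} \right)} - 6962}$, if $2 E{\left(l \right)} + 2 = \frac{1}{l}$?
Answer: $\frac{10 i \sqrt{1942043}}{167} \approx 83.447 i$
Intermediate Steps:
$E{\left(l \right)} = -1 + \frac{1}{2 l}$
$\sqrt{E{\left(\frac{167}{N} \right)} - 6962} = \sqrt{\frac{\frac{1}{2} - \frac{167}{-158}}{167 \frac{1}{-158}} - 6962} = \sqrt{\frac{\frac{1}{2} - 167 \left(- \frac{1}{158}\right)}{167 \left(- \frac{1}{158}\right)} - 6962} = \sqrt{\frac{\frac{1}{2} - - \frac{167}{158}}{- \frac{167}{158}} - 6962} = \sqrt{- \frac{158 \left(\frac{1}{2} + \frac{167}{158}\right)}{167} - 6962} = \sqrt{\left(- \frac{158}{167}\right) \frac{123}{79} - 6962} = \sqrt{- \frac{246}{167} - 6962} = \sqrt{- \frac{1162900}{167}} = \frac{10 i \sqrt{1942043}}{167}$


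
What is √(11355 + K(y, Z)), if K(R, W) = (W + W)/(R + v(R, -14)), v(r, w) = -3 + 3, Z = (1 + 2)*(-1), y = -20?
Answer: 3*√126170/10 ≈ 106.56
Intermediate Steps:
Z = -3 (Z = 3*(-1) = -3)
v(r, w) = 0
K(R, W) = 2*W/R (K(R, W) = (W + W)/(R + 0) = (2*W)/R = 2*W/R)
√(11355 + K(y, Z)) = √(11355 + 2*(-3)/(-20)) = √(11355 + 2*(-3)*(-1/20)) = √(11355 + 3/10) = √(113553/10) = 3*√126170/10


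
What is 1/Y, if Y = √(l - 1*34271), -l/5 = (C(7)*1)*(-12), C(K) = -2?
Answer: -I*√119/2023 ≈ -0.0053923*I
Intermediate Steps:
l = -120 (l = -5*(-2*1)*(-12) = -(-10)*(-12) = -5*24 = -120)
Y = 17*I*√119 (Y = √(-120 - 1*34271) = √(-120 - 34271) = √(-34391) = 17*I*√119 ≈ 185.45*I)
1/Y = 1/(17*I*√119) = -I*√119/2023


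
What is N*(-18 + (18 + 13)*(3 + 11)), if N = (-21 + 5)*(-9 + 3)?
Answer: 39936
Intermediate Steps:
N = 96 (N = -16*(-6) = 96)
N*(-18 + (18 + 13)*(3 + 11)) = 96*(-18 + (18 + 13)*(3 + 11)) = 96*(-18 + 31*14) = 96*(-18 + 434) = 96*416 = 39936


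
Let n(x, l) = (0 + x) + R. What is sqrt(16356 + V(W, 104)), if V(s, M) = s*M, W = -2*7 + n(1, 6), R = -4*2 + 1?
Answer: 2*sqrt(3569) ≈ 119.48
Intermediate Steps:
R = -7 (R = -8 + 1 = -7)
n(x, l) = -7 + x (n(x, l) = (0 + x) - 7 = x - 7 = -7 + x)
W = -20 (W = -2*7 + (-7 + 1) = -14 - 6 = -20)
V(s, M) = M*s
sqrt(16356 + V(W, 104)) = sqrt(16356 + 104*(-20)) = sqrt(16356 - 2080) = sqrt(14276) = 2*sqrt(3569)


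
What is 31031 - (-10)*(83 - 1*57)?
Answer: 31291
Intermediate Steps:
31031 - (-10)*(83 - 1*57) = 31031 - (-10)*(83 - 57) = 31031 - (-10)*26 = 31031 - 1*(-260) = 31031 + 260 = 31291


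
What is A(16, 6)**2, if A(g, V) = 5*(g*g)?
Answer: 1638400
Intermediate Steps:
A(g, V) = 5*g**2
A(16, 6)**2 = (5*16**2)**2 = (5*256)**2 = 1280**2 = 1638400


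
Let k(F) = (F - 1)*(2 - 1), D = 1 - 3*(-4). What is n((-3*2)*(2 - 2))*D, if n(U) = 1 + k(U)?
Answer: 0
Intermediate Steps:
D = 13 (D = 1 + 12 = 13)
k(F) = -1 + F (k(F) = (-1 + F)*1 = -1 + F)
n(U) = U (n(U) = 1 + (-1 + U) = U)
n((-3*2)*(2 - 2))*D = ((-3*2)*(2 - 2))*13 = -6*0*13 = 0*13 = 0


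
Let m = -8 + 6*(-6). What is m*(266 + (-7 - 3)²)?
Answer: -16104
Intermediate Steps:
m = -44 (m = -8 - 36 = -44)
m*(266 + (-7 - 3)²) = -44*(266 + (-7 - 3)²) = -44*(266 + (-10)²) = -44*(266 + 100) = -44*366 = -16104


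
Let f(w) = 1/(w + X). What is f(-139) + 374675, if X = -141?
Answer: 104908999/280 ≈ 3.7468e+5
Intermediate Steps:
f(w) = 1/(-141 + w) (f(w) = 1/(w - 141) = 1/(-141 + w))
f(-139) + 374675 = 1/(-141 - 139) + 374675 = 1/(-280) + 374675 = -1/280 + 374675 = 104908999/280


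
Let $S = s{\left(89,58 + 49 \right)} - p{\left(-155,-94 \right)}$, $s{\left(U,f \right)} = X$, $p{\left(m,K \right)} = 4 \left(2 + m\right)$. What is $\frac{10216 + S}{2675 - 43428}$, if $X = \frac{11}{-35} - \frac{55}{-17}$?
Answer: $- \frac{6444398}{24248035} \approx -0.26577$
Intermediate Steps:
$p{\left(m,K \right)} = 8 + 4 m$
$X = \frac{1738}{595}$ ($X = 11 \left(- \frac{1}{35}\right) - - \frac{55}{17} = - \frac{11}{35} + \frac{55}{17} = \frac{1738}{595} \approx 2.921$)
$s{\left(U,f \right)} = \frac{1738}{595}$
$S = \frac{365878}{595}$ ($S = \frac{1738}{595} - \left(8 + 4 \left(-155\right)\right) = \frac{1738}{595} - \left(8 - 620\right) = \frac{1738}{595} - -612 = \frac{1738}{595} + 612 = \frac{365878}{595} \approx 614.92$)
$\frac{10216 + S}{2675 - 43428} = \frac{10216 + \frac{365878}{595}}{2675 - 43428} = \frac{6444398}{595 \left(-40753\right)} = \frac{6444398}{595} \left(- \frac{1}{40753}\right) = - \frac{6444398}{24248035}$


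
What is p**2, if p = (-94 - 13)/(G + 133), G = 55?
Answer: 11449/35344 ≈ 0.32393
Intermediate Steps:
p = -107/188 (p = (-94 - 13)/(55 + 133) = -107/188 ≈ -0.56915)
p**2 = (-107/188)**2 = 11449/35344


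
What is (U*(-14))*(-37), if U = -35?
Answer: -18130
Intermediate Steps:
(U*(-14))*(-37) = -35*(-14)*(-37) = 490*(-37) = -18130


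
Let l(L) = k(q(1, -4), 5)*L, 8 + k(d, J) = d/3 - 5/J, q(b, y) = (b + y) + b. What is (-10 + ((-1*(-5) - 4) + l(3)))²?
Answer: 1444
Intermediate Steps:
q(b, y) = y + 2*b
k(d, J) = -8 - 5/J + d/3 (k(d, J) = -8 + (d/3 - 5/J) = -8 + (-5/J + d/3) = -8 - 5/J + d/3)
l(L) = -29*L/3 (l(L) = (-8 - 5/5 + (-4 + 2*1)/3)*L = (-8 - 5*⅕ + (-4 + 2)/3)*L = (-8 - 1 + (⅓)*(-2))*L = (-8 - 1 - ⅔)*L = -29*L/3)
(-10 + ((-1*(-5) - 4) + l(3)))² = (-10 + ((-1*(-5) - 4) - 29/3*3))² = (-10 + ((5 - 4) - 29))² = (-10 + (1 - 29))² = (-10 - 28)² = (-38)² = 1444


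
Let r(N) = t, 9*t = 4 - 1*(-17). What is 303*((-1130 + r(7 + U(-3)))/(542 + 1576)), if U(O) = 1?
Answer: -341683/2118 ≈ -161.32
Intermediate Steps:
t = 7/3 (t = (4 - 1*(-17))/9 = (4 + 17)/9 = (⅑)*21 = 7/3 ≈ 2.3333)
r(N) = 7/3
303*((-1130 + r(7 + U(-3)))/(542 + 1576)) = 303*((-1130 + 7/3)/(542 + 1576)) = 303*(-3383/3/2118) = 303*(-3383/3*1/2118) = 303*(-3383/6354) = -341683/2118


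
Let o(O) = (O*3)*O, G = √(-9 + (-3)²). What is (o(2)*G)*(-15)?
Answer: 0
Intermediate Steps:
G = 0 (G = √(-9 + 9) = √0 = 0)
o(O) = 3*O² (o(O) = (3*O)*O = 3*O²)
(o(2)*G)*(-15) = ((3*2²)*0)*(-15) = ((3*4)*0)*(-15) = (12*0)*(-15) = 0*(-15) = 0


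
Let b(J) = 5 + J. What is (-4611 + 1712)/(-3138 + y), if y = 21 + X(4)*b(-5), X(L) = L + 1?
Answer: 2899/3117 ≈ 0.93006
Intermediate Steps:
X(L) = 1 + L
y = 21 (y = 21 + (1 + 4)*(5 - 5) = 21 + 5*0 = 21 + 0 = 21)
(-4611 + 1712)/(-3138 + y) = (-4611 + 1712)/(-3138 + 21) = -2899/(-3117) = -2899*(-1/3117) = 2899/3117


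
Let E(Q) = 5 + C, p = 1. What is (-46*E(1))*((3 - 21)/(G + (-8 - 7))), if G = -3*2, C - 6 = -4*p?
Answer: -276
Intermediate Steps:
C = 2 (C = 6 - 4*1 = 6 - 4 = 2)
G = -6
E(Q) = 7 (E(Q) = 5 + 2 = 7)
(-46*E(1))*((3 - 21)/(G + (-8 - 7))) = (-46*7)*((3 - 21)/(-6 + (-8 - 7))) = -(-5796)/(-6 - 15) = -(-5796)/(-21) = -(-5796)*(-1)/21 = -322*6/7 = -276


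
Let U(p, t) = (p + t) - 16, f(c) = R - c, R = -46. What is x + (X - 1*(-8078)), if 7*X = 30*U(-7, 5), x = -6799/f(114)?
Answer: 9008553/1120 ≈ 8043.4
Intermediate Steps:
f(c) = -46 - c
U(p, t) = -16 + p + t
x = 6799/160 (x = -6799/(-46 - 1*114) = -6799/(-46 - 114) = -6799/(-160) = -6799*(-1/160) = 6799/160 ≈ 42.494)
X = -540/7 (X = (30*(-16 - 7 + 5))/7 = (30*(-18))/7 = (⅐)*(-540) = -540/7 ≈ -77.143)
x + (X - 1*(-8078)) = 6799/160 + (-540/7 - 1*(-8078)) = 6799/160 + (-540/7 + 8078) = 6799/160 + 56006/7 = 9008553/1120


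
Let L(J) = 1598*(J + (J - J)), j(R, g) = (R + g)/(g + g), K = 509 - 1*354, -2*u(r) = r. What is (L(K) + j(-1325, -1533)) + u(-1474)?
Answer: 380840020/1533 ≈ 2.4843e+5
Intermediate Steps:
u(r) = -r/2
K = 155 (K = 509 - 354 = 155)
j(R, g) = (R + g)/(2*g) (j(R, g) = (R + g)/((2*g)) = (R + g)*(1/(2*g)) = (R + g)/(2*g))
L(J) = 1598*J (L(J) = 1598*(J + 0) = 1598*J)
(L(K) + j(-1325, -1533)) + u(-1474) = (1598*155 + (1/2)*(-1325 - 1533)/(-1533)) - 1/2*(-1474) = (247690 + (1/2)*(-1/1533)*(-2858)) + 737 = (247690 + 1429/1533) + 737 = 379710199/1533 + 737 = 380840020/1533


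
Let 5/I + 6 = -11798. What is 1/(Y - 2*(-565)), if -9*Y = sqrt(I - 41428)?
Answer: 1080420120/1221363751717 + 18*I*sqrt(1443086561267)/1221363751717 ≈ 0.0008846 + 1.7704e-5*I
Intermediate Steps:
I = -5/11804 (I = 5/(-6 - 11798) = 5/(-11804) = 5*(-1/11804) = -5/11804 ≈ -0.00042359)
Y = -I*sqrt(1443086561267)/53118 (Y = -sqrt(-5/11804 - 41428)/9 = -I*sqrt(1443086561267)/53118 ≈ -22.615*I)
1/(Y - 2*(-565)) = 1/(-I*sqrt(1443086561267)/53118 - 2*(-565)) = 1/(-I*sqrt(1443086561267)/53118 + 1130) = 1/(1130 - I*sqrt(1443086561267)/53118)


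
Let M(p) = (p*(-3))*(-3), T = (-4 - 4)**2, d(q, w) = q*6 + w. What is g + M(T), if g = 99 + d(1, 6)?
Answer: 687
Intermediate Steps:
d(q, w) = w + 6*q (d(q, w) = 6*q + w = w + 6*q)
T = 64 (T = (-8)**2 = 64)
M(p) = 9*p (M(p) = -3*p*(-3) = 9*p)
g = 111 (g = 99 + (6 + 6*1) = 99 + (6 + 6) = 99 + 12 = 111)
g + M(T) = 111 + 9*64 = 111 + 576 = 687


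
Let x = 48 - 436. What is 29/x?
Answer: -29/388 ≈ -0.074742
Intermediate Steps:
x = -388
29/x = 29/(-388) = 29*(-1/388) = -29/388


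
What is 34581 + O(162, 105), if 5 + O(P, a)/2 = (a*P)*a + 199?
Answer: 3607069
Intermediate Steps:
O(P, a) = 388 + 2*P*a² (O(P, a) = -10 + 2*((a*P)*a + 199) = -10 + 2*((P*a)*a + 199) = -10 + 2*(P*a² + 199) = -10 + 2*(199 + P*a²) = -10 + (398 + 2*P*a²) = 388 + 2*P*a²)
34581 + O(162, 105) = 34581 + (388 + 2*162*105²) = 34581 + (388 + 2*162*11025) = 34581 + (388 + 3572100) = 34581 + 3572488 = 3607069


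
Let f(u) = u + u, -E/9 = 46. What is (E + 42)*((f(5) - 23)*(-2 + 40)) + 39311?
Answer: 223079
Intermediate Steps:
E = -414 (E = -9*46 = -414)
f(u) = 2*u
(E + 42)*((f(5) - 23)*(-2 + 40)) + 39311 = (-414 + 42)*((2*5 - 23)*(-2 + 40)) + 39311 = -372*(10 - 23)*38 + 39311 = -(-4836)*38 + 39311 = -372*(-494) + 39311 = 183768 + 39311 = 223079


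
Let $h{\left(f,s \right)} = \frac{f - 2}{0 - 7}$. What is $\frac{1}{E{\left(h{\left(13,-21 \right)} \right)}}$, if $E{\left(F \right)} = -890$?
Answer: $- \frac{1}{890} \approx -0.0011236$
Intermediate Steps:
$h{\left(f,s \right)} = \frac{2}{7} - \frac{f}{7}$ ($h{\left(f,s \right)} = \frac{-2 + f}{-7} = \left(-2 + f\right) \left(- \frac{1}{7}\right) = \frac{2}{7} - \frac{f}{7}$)
$\frac{1}{E{\left(h{\left(13,-21 \right)} \right)}} = \frac{1}{-890} = - \frac{1}{890}$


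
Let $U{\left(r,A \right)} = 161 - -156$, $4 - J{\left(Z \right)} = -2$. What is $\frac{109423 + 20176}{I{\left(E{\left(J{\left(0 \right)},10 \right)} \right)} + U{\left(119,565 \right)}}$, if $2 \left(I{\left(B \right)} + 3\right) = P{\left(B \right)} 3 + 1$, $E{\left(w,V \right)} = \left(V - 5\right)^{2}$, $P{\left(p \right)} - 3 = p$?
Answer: $\frac{259198}{713} \approx 363.53$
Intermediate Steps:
$P{\left(p \right)} = 3 + p$
$J{\left(Z \right)} = 6$ ($J{\left(Z \right)} = 4 - -2 = 4 + 2 = 6$)
$E{\left(w,V \right)} = \left(-5 + V\right)^{2}$
$I{\left(B \right)} = 2 + \frac{3 B}{2}$ ($I{\left(B \right)} = -3 + \frac{\left(3 + B\right) 3 + 1}{2} = -3 + \frac{\left(9 + 3 B\right) + 1}{2} = -3 + \frac{10 + 3 B}{2} = -3 + \left(5 + \frac{3 B}{2}\right) = 2 + \frac{3 B}{2}$)
$U{\left(r,A \right)} = 317$ ($U{\left(r,A \right)} = 161 + 156 = 317$)
$\frac{109423 + 20176}{I{\left(E{\left(J{\left(0 \right)},10 \right)} \right)} + U{\left(119,565 \right)}} = \frac{109423 + 20176}{\left(2 + \frac{3 \left(-5 + 10\right)^{2}}{2}\right) + 317} = \frac{129599}{\left(2 + \frac{3 \cdot 5^{2}}{2}\right) + 317} = \frac{129599}{\left(2 + \frac{3}{2} \cdot 25\right) + 317} = \frac{129599}{\left(2 + \frac{75}{2}\right) + 317} = \frac{129599}{\frac{79}{2} + 317} = \frac{129599}{\frac{713}{2}} = 129599 \cdot \frac{2}{713} = \frac{259198}{713}$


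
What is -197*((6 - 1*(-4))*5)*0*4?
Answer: 0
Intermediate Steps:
-197*((6 - 1*(-4))*5)*0*4 = -197*((6 + 4)*5)*0*4 = -197*(10*5)*0*4 = -197*50*0*4 = -0*4 = -197*0 = 0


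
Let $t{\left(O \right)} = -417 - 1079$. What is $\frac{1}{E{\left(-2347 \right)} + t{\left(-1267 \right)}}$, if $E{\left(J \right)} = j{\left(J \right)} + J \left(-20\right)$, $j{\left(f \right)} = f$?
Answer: $\frac{1}{43097} \approx 2.3203 \cdot 10^{-5}$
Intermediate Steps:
$t{\left(O \right)} = -1496$
$E{\left(J \right)} = - 19 J$ ($E{\left(J \right)} = J + J \left(-20\right) = J - 20 J = - 19 J$)
$\frac{1}{E{\left(-2347 \right)} + t{\left(-1267 \right)}} = \frac{1}{\left(-19\right) \left(-2347\right) - 1496} = \frac{1}{44593 - 1496} = \frac{1}{43097}$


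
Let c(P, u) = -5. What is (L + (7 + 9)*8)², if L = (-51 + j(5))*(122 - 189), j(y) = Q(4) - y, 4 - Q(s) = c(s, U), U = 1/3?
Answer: 10738729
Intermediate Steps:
U = ⅓ ≈ 0.33333
Q(s) = 9 (Q(s) = 4 - 1*(-5) = 4 + 5 = 9)
j(y) = 9 - y
L = 3149 (L = (-51 + (9 - 1*5))*(122 - 189) = (-51 + (9 - 5))*(-67) = (-51 + 4)*(-67) = -47*(-67) = 3149)
(L + (7 + 9)*8)² = (3149 + (7 + 9)*8)² = (3149 + 16*8)² = (3149 + 128)² = 3277² = 10738729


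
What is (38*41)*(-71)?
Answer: -110618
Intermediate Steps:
(38*41)*(-71) = 1558*(-71) = -110618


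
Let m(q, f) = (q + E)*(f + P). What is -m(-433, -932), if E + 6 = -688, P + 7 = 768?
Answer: -192717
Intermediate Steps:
P = 761 (P = -7 + 768 = 761)
E = -694 (E = -6 - 688 = -694)
m(q, f) = (-694 + q)*(761 + f) (m(q, f) = (q - 694)*(f + 761) = (-694 + q)*(761 + f))
-m(-433, -932) = -(-528134 - 694*(-932) + 761*(-433) - 932*(-433)) = -(-528134 + 646808 - 329513 + 403556) = -1*192717 = -192717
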